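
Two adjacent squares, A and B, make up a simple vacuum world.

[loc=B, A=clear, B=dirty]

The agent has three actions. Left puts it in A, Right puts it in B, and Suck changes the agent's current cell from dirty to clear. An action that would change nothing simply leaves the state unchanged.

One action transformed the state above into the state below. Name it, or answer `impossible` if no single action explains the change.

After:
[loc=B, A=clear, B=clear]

Suck

try  Left: <A|clear|dirty>
try Right: <B|clear|dirty>
try  Suck: <B|clear|clear>  ← match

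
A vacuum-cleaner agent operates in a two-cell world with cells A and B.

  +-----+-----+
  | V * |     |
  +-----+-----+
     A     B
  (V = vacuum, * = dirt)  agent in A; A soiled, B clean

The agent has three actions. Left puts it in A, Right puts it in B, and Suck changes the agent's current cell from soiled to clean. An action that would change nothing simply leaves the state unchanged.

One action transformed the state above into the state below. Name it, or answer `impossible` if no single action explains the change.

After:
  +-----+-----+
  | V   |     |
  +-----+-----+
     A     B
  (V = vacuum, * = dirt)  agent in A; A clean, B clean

Suck

try  Left: in A — A soiled, B clean
try Right: in B — A soiled, B clean
try  Suck: in A — A clean, B clean  ← match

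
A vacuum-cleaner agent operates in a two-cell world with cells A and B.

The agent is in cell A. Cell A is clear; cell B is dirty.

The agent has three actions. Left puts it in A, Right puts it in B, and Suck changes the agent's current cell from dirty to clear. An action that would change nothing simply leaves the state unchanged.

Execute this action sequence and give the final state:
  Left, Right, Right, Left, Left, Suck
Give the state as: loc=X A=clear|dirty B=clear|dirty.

1) do Left; now loc=A A=clear B=dirty
2) do Right; now loc=B A=clear B=dirty
3) do Right; now loc=B A=clear B=dirty
4) do Left; now loc=A A=clear B=dirty
5) do Left; now loc=A A=clear B=dirty
6) do Suck; now loc=A A=clear B=dirty

loc=A A=clear B=dirty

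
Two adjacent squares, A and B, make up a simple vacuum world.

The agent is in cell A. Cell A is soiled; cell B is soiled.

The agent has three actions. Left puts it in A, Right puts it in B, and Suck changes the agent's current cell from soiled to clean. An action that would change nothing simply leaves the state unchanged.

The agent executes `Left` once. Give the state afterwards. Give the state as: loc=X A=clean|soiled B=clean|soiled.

start: loc=A A=soiled B=soiled
Left (#1): loc=A A=soiled B=soiled

loc=A A=soiled B=soiled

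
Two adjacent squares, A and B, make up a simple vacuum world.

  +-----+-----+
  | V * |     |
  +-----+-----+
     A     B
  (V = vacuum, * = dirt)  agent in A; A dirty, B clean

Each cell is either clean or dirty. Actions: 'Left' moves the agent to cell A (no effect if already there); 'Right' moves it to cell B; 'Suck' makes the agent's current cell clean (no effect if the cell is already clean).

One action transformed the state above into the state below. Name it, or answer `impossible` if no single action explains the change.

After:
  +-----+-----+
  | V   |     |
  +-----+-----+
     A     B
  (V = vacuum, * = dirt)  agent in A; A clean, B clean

Suck

try  Left: (A; A:dirty, B:clean)
try Right: (B; A:dirty, B:clean)
try  Suck: (A; A:clean, B:clean)  ← match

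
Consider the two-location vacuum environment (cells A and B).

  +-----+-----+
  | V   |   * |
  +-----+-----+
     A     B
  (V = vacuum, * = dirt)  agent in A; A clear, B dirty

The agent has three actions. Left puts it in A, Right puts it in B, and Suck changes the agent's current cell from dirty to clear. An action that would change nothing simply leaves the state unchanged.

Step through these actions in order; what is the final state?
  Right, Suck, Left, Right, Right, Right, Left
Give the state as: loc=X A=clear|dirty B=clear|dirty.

t=1 Right ⇒ loc=B A=clear B=dirty
t=2 Suck ⇒ loc=B A=clear B=clear
t=3 Left ⇒ loc=A A=clear B=clear
t=4 Right ⇒ loc=B A=clear B=clear
t=5 Right ⇒ loc=B A=clear B=clear
t=6 Right ⇒ loc=B A=clear B=clear
t=7 Left ⇒ loc=A A=clear B=clear

loc=A A=clear B=clear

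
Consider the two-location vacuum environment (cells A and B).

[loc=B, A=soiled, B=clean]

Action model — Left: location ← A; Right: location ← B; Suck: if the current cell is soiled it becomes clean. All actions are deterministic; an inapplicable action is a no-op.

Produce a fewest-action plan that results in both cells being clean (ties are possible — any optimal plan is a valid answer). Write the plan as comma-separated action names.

t=1 Left ⇒ loc=A A=soiled B=clean
t=2 Suck ⇒ loc=A A=clean B=clean
min 2: go A then Suck

Left, Suck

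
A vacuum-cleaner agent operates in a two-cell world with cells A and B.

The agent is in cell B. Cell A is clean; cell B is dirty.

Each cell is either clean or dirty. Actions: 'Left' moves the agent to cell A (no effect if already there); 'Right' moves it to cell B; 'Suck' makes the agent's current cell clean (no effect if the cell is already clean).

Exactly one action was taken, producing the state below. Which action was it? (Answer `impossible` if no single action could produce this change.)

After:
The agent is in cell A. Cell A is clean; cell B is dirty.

try  Left: in A — A clean, B dirty  ← match
try Right: in B — A clean, B dirty
try  Suck: in B — A clean, B clean

Left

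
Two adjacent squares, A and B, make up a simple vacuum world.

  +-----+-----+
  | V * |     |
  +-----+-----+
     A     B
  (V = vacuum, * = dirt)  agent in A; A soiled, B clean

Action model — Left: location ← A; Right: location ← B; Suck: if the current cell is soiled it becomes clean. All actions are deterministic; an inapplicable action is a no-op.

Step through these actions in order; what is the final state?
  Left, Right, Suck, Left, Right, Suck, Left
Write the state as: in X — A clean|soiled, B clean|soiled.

step 1/7 (Left): in A — A soiled, B clean
step 2/7 (Right): in B — A soiled, B clean
step 3/7 (Suck): in B — A soiled, B clean
step 4/7 (Left): in A — A soiled, B clean
step 5/7 (Right): in B — A soiled, B clean
step 6/7 (Suck): in B — A soiled, B clean
step 7/7 (Left): in A — A soiled, B clean

in A — A soiled, B clean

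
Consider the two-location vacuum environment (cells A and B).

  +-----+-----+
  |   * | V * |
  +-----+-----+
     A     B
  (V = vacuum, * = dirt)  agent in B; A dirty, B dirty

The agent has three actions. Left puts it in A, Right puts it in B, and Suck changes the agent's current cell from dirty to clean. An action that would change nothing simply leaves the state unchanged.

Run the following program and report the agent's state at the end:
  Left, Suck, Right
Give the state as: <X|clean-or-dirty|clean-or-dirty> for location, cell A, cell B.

1. Left → <A|dirty|dirty>
2. Suck → <A|clean|dirty>
3. Right → <B|clean|dirty>

<B|clean|dirty>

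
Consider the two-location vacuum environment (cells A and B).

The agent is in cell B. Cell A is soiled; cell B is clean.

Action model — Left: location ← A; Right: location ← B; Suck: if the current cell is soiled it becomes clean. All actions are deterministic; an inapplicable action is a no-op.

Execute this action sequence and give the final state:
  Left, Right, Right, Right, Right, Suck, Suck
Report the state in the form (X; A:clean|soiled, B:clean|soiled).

Left (#1): (A; A:soiled, B:clean)
Right (#2): (B; A:soiled, B:clean)
Right (#3): (B; A:soiled, B:clean)
Right (#4): (B; A:soiled, B:clean)
Right (#5): (B; A:soiled, B:clean)
Suck (#6): (B; A:soiled, B:clean)
Suck (#7): (B; A:soiled, B:clean)

(B; A:soiled, B:clean)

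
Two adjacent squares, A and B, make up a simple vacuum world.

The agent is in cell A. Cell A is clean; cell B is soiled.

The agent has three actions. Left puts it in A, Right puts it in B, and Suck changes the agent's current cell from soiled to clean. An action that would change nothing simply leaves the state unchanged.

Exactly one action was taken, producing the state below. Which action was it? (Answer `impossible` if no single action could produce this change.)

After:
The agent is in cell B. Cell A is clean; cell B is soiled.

try  Left: <A|clean|soiled>
try Right: <B|clean|soiled>  ← match
try  Suck: <A|clean|soiled>

Right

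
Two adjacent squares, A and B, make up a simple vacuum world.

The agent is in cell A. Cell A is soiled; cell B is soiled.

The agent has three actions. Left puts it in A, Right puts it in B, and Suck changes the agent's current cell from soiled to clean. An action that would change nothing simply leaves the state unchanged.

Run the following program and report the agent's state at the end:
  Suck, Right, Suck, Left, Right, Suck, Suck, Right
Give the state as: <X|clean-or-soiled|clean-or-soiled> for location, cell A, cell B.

[1] after Suck: <A|clean|soiled>
[2] after Right: <B|clean|soiled>
[3] after Suck: <B|clean|clean>
[4] after Left: <A|clean|clean>
[5] after Right: <B|clean|clean>
[6] after Suck: <B|clean|clean>
[7] after Suck: <B|clean|clean>
[8] after Right: <B|clean|clean>

<B|clean|clean>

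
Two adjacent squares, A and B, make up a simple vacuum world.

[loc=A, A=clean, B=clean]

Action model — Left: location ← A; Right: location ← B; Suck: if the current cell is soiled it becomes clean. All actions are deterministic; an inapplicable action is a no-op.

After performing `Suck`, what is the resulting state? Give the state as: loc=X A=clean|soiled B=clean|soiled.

start: loc=A A=clean B=clean
1. Suck → loc=A A=clean B=clean

loc=A A=clean B=clean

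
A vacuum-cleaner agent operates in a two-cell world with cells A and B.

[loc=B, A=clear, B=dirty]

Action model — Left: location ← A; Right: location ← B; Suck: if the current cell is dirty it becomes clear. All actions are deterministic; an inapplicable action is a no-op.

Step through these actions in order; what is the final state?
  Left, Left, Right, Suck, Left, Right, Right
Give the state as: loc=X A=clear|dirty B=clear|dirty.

loc=B A=clear B=clear

Left (#1): loc=A A=clear B=dirty
Left (#2): loc=A A=clear B=dirty
Right (#3): loc=B A=clear B=dirty
Suck (#4): loc=B A=clear B=clear
Left (#5): loc=A A=clear B=clear
Right (#6): loc=B A=clear B=clear
Right (#7): loc=B A=clear B=clear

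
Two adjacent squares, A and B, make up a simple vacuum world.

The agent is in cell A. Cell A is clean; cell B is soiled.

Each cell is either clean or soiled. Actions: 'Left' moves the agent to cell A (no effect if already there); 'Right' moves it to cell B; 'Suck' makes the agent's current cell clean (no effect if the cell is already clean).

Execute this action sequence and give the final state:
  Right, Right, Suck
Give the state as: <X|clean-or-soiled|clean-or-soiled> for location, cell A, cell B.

<B|clean|clean>

[1] after Right: <B|clean|soiled>
[2] after Right: <B|clean|soiled>
[3] after Suck: <B|clean|clean>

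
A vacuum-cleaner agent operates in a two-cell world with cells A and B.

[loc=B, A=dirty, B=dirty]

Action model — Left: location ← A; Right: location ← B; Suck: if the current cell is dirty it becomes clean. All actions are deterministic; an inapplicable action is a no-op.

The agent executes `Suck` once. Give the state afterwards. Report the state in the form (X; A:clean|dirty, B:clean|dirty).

start: (B; A:dirty, B:dirty)
t=1 Suck ⇒ (B; A:dirty, B:clean)

(B; A:dirty, B:clean)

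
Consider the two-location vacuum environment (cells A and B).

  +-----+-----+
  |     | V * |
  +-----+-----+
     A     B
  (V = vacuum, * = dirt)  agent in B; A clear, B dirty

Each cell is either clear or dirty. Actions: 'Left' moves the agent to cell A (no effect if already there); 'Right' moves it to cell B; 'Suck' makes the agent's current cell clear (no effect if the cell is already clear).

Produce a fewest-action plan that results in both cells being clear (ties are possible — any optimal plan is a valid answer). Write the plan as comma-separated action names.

t=1 Suck ⇒ <B|clear|clear>
min 1: B is dirty, one Suck

Suck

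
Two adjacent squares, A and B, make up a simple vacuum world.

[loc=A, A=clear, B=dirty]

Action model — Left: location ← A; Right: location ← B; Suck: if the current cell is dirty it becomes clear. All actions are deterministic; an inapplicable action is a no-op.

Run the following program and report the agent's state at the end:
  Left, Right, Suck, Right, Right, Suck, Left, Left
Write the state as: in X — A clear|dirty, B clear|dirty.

in A — A clear, B clear

[1] after Left: in A — A clear, B dirty
[2] after Right: in B — A clear, B dirty
[3] after Suck: in B — A clear, B clear
[4] after Right: in B — A clear, B clear
[5] after Right: in B — A clear, B clear
[6] after Suck: in B — A clear, B clear
[7] after Left: in A — A clear, B clear
[8] after Left: in A — A clear, B clear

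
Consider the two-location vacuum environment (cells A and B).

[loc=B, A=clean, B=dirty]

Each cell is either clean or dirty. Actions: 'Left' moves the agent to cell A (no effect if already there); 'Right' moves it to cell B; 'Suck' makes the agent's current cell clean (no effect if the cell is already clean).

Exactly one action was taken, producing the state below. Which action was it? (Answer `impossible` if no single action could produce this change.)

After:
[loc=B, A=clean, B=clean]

try  Left: loc=A A=clean B=dirty
try Right: loc=B A=clean B=dirty
try  Suck: loc=B A=clean B=clean  ← match

Suck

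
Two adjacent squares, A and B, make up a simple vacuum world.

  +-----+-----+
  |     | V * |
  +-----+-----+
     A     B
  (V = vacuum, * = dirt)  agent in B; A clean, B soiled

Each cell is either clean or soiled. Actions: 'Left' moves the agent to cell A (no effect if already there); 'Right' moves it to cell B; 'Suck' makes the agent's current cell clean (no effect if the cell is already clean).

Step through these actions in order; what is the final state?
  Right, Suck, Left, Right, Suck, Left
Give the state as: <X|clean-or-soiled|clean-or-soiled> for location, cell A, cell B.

<A|clean|clean>

1) do Right; now <B|clean|soiled>
2) do Suck; now <B|clean|clean>
3) do Left; now <A|clean|clean>
4) do Right; now <B|clean|clean>
5) do Suck; now <B|clean|clean>
6) do Left; now <A|clean|clean>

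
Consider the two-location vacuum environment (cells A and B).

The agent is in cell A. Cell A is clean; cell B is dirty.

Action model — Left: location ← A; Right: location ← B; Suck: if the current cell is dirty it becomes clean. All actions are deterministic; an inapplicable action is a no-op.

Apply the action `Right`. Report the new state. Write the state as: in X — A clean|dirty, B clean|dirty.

start: in A — A clean, B dirty
[1] after Right: in B — A clean, B dirty

in B — A clean, B dirty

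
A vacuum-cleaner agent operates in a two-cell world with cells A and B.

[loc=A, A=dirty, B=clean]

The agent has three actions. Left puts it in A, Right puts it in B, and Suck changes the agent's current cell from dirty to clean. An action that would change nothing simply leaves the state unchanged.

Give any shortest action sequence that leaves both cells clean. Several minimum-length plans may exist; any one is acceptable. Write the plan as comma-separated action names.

Suck

[1] after Suck: in A — A clean, B clean
min 1: A is dirty, one Suck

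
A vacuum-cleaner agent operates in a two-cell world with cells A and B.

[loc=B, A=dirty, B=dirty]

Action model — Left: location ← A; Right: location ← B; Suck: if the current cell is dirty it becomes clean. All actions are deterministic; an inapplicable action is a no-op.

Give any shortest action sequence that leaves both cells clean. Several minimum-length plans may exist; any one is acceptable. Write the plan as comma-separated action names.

Suck, Left, Suck

1) do Suck; now (B; A:dirty, B:clean)
2) do Left; now (A; A:dirty, B:clean)
3) do Suck; now (A; A:clean, B:clean)
min 3: Suck B + move + Suck A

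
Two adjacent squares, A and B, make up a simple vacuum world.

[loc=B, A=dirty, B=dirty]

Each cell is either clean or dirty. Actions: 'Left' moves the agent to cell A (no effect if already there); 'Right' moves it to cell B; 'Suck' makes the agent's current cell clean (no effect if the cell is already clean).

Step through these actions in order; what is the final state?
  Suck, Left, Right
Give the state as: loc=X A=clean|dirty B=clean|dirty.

loc=B A=dirty B=clean

[1] after Suck: loc=B A=dirty B=clean
[2] after Left: loc=A A=dirty B=clean
[3] after Right: loc=B A=dirty B=clean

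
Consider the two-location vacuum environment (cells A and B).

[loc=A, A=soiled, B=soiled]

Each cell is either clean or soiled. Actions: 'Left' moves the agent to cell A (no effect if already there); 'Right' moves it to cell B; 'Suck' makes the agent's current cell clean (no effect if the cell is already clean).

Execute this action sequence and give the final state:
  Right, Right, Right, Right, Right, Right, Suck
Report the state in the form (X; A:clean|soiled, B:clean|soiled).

1) do Right; now (B; A:soiled, B:soiled)
2) do Right; now (B; A:soiled, B:soiled)
3) do Right; now (B; A:soiled, B:soiled)
4) do Right; now (B; A:soiled, B:soiled)
5) do Right; now (B; A:soiled, B:soiled)
6) do Right; now (B; A:soiled, B:soiled)
7) do Suck; now (B; A:soiled, B:clean)

(B; A:soiled, B:clean)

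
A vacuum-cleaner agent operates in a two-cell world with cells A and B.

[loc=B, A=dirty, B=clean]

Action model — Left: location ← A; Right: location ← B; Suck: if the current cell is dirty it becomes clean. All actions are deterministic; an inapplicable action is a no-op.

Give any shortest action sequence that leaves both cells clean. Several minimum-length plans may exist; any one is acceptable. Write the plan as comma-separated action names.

[1] after Left: in A — A dirty, B clean
[2] after Suck: in A — A clean, B clean
min 2: go A then Suck

Left, Suck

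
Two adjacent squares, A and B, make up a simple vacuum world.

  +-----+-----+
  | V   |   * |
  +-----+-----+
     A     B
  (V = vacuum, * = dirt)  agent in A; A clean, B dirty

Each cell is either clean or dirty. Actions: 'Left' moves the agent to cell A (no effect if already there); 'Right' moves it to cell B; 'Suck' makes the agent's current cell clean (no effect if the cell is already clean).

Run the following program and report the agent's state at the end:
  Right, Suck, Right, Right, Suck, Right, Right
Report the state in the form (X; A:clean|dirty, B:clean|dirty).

step 1/7 (Right): (B; A:clean, B:dirty)
step 2/7 (Suck): (B; A:clean, B:clean)
step 3/7 (Right): (B; A:clean, B:clean)
step 4/7 (Right): (B; A:clean, B:clean)
step 5/7 (Suck): (B; A:clean, B:clean)
step 6/7 (Right): (B; A:clean, B:clean)
step 7/7 (Right): (B; A:clean, B:clean)

(B; A:clean, B:clean)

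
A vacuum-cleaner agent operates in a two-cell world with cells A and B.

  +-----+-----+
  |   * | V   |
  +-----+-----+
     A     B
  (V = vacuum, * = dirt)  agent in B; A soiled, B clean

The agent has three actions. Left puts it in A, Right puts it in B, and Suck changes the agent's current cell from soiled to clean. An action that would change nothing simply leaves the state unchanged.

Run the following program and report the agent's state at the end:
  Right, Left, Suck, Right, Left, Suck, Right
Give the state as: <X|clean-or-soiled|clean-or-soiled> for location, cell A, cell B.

step 1/7 (Right): <B|soiled|clean>
step 2/7 (Left): <A|soiled|clean>
step 3/7 (Suck): <A|clean|clean>
step 4/7 (Right): <B|clean|clean>
step 5/7 (Left): <A|clean|clean>
step 6/7 (Suck): <A|clean|clean>
step 7/7 (Right): <B|clean|clean>

<B|clean|clean>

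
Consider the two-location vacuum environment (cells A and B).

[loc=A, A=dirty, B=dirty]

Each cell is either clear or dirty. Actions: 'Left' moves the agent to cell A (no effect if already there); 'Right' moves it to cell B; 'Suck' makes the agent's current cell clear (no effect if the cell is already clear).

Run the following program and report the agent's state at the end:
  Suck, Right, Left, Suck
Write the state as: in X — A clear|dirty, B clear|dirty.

in A — A clear, B dirty

step 1/4 (Suck): in A — A clear, B dirty
step 2/4 (Right): in B — A clear, B dirty
step 3/4 (Left): in A — A clear, B dirty
step 4/4 (Suck): in A — A clear, B dirty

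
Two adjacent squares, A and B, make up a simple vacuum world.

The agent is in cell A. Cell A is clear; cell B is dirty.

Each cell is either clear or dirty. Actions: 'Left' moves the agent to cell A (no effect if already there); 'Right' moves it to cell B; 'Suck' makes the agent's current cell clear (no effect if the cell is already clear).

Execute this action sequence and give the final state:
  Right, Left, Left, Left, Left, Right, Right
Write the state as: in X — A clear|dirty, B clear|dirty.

1. Right → in B — A clear, B dirty
2. Left → in A — A clear, B dirty
3. Left → in A — A clear, B dirty
4. Left → in A — A clear, B dirty
5. Left → in A — A clear, B dirty
6. Right → in B — A clear, B dirty
7. Right → in B — A clear, B dirty

in B — A clear, B dirty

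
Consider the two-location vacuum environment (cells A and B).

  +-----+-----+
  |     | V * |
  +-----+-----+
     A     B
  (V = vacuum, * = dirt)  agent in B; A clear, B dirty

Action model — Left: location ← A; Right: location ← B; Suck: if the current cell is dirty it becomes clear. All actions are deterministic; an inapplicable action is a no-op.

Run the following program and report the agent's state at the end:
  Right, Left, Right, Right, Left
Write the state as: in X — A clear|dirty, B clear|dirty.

in A — A clear, B dirty

1. Right → in B — A clear, B dirty
2. Left → in A — A clear, B dirty
3. Right → in B — A clear, B dirty
4. Right → in B — A clear, B dirty
5. Left → in A — A clear, B dirty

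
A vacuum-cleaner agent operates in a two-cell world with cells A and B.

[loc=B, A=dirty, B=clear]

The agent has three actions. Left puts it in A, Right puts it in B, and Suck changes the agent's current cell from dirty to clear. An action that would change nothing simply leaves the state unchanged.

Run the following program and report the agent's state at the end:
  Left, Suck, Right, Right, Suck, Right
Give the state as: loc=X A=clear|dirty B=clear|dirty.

step 1/6 (Left): loc=A A=dirty B=clear
step 2/6 (Suck): loc=A A=clear B=clear
step 3/6 (Right): loc=B A=clear B=clear
step 4/6 (Right): loc=B A=clear B=clear
step 5/6 (Suck): loc=B A=clear B=clear
step 6/6 (Right): loc=B A=clear B=clear

loc=B A=clear B=clear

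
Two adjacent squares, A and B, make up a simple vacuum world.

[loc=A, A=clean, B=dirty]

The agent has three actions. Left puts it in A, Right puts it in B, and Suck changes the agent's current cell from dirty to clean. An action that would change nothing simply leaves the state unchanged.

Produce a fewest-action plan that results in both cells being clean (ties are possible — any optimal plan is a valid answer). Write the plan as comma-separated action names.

1) do Right; now (B; A:clean, B:dirty)
2) do Suck; now (B; A:clean, B:clean)
min 2: go B then Suck

Right, Suck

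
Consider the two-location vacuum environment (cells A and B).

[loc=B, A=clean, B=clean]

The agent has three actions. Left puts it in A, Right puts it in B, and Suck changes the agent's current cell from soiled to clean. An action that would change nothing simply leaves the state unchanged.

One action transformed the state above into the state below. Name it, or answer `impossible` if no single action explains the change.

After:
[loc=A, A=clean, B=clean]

try  Left: loc=A A=clean B=clean  ← match
try Right: loc=B A=clean B=clean
try  Suck: loc=B A=clean B=clean

Left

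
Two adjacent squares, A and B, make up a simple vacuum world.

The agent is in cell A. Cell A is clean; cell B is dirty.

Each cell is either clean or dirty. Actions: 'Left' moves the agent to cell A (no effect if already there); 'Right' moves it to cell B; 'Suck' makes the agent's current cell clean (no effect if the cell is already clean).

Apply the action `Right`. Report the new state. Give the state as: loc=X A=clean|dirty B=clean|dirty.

loc=B A=clean B=dirty

start: loc=A A=clean B=dirty
t=1 Right ⇒ loc=B A=clean B=dirty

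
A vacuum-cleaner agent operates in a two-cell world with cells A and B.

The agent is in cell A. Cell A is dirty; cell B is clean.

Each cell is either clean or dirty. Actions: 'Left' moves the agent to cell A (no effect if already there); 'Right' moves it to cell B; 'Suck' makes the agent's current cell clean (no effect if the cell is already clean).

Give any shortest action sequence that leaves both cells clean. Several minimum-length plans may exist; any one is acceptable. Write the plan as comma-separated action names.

1) do Suck; now loc=A A=clean B=clean
min 1: A is dirty, one Suck

Suck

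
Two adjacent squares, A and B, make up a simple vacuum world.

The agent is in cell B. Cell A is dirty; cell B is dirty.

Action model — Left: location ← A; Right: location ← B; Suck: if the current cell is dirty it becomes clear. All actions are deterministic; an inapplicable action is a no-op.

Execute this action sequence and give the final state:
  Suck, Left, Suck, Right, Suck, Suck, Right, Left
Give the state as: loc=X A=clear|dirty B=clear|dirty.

1) do Suck; now loc=B A=dirty B=clear
2) do Left; now loc=A A=dirty B=clear
3) do Suck; now loc=A A=clear B=clear
4) do Right; now loc=B A=clear B=clear
5) do Suck; now loc=B A=clear B=clear
6) do Suck; now loc=B A=clear B=clear
7) do Right; now loc=B A=clear B=clear
8) do Left; now loc=A A=clear B=clear

loc=A A=clear B=clear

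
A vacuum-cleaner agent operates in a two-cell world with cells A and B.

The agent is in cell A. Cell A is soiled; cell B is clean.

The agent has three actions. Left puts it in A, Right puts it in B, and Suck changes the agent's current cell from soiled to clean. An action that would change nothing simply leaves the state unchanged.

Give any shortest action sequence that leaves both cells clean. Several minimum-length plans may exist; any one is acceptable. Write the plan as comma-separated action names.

Suck (#1): <A|clean|clean>
min 1: A is soiled, one Suck

Suck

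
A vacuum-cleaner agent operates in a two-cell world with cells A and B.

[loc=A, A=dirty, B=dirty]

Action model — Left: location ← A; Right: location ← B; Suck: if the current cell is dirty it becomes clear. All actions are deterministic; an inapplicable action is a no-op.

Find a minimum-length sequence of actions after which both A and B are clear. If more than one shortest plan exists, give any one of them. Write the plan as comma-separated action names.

Suck, Right, Suck

Suck (#1): in A — A clear, B dirty
Right (#2): in B — A clear, B dirty
Suck (#3): in B — A clear, B clear
min 3: Suck A + move + Suck B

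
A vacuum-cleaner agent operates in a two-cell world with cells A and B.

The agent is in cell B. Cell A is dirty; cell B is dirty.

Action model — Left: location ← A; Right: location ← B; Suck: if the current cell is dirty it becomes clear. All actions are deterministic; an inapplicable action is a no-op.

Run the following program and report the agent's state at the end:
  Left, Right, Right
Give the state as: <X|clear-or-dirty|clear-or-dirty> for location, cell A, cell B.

<B|dirty|dirty>

Left (#1): <A|dirty|dirty>
Right (#2): <B|dirty|dirty>
Right (#3): <B|dirty|dirty>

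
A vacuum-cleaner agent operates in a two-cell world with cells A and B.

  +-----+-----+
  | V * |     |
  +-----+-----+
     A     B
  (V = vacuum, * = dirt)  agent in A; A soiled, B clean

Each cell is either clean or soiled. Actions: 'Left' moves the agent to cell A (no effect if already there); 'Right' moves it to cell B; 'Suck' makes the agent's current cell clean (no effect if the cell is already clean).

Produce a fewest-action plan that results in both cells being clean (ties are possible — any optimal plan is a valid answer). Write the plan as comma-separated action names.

t=1 Suck ⇒ (A; A:clean, B:clean)
min 1: A is soiled, one Suck

Suck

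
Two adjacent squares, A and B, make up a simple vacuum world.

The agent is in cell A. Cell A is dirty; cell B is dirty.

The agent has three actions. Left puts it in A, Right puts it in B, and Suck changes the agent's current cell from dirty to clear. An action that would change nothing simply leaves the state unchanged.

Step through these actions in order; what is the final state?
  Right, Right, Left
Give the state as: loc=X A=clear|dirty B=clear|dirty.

loc=A A=dirty B=dirty

step 1/3 (Right): loc=B A=dirty B=dirty
step 2/3 (Right): loc=B A=dirty B=dirty
step 3/3 (Left): loc=A A=dirty B=dirty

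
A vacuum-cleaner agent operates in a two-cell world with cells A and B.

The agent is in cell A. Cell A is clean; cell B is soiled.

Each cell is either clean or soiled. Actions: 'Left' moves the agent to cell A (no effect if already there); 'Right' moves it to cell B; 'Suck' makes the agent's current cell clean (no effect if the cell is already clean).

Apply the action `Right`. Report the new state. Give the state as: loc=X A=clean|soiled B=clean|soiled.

loc=B A=clean B=soiled

start: loc=A A=clean B=soiled
1) do Right; now loc=B A=clean B=soiled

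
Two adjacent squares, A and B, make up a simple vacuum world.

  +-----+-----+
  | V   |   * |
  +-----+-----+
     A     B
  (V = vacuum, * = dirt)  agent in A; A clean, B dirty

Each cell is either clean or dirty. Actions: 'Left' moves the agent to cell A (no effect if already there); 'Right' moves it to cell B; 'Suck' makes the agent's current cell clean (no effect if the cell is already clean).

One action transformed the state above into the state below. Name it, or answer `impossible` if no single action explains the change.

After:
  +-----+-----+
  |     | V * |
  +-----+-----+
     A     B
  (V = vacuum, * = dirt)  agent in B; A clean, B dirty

Right

try  Left: loc=A A=clean B=dirty
try Right: loc=B A=clean B=dirty  ← match
try  Suck: loc=A A=clean B=dirty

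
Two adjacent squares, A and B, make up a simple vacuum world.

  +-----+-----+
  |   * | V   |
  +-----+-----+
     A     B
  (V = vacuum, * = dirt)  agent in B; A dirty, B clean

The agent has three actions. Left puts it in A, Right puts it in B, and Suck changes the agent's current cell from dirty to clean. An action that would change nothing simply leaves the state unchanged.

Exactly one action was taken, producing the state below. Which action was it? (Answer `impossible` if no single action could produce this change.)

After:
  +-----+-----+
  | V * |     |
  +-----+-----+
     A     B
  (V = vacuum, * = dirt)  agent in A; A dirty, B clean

Left

try  Left: in A — A dirty, B clean  ← match
try Right: in B — A dirty, B clean
try  Suck: in B — A dirty, B clean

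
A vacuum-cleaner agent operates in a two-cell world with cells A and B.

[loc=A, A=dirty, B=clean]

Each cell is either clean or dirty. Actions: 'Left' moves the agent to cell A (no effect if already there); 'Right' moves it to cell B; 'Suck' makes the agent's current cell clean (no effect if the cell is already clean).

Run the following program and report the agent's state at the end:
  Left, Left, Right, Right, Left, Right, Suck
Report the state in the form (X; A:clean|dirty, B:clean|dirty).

t=1 Left ⇒ (A; A:dirty, B:clean)
t=2 Left ⇒ (A; A:dirty, B:clean)
t=3 Right ⇒ (B; A:dirty, B:clean)
t=4 Right ⇒ (B; A:dirty, B:clean)
t=5 Left ⇒ (A; A:dirty, B:clean)
t=6 Right ⇒ (B; A:dirty, B:clean)
t=7 Suck ⇒ (B; A:dirty, B:clean)

(B; A:dirty, B:clean)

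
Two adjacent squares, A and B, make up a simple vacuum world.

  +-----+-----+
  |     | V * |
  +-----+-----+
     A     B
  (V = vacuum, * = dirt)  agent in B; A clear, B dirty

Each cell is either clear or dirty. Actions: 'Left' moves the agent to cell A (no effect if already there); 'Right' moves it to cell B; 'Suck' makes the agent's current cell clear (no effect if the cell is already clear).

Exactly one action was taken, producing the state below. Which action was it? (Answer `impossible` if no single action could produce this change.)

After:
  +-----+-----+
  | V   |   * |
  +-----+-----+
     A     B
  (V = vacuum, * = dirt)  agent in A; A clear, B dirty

try  Left: in A — A clear, B dirty  ← match
try Right: in B — A clear, B dirty
try  Suck: in B — A clear, B clear

Left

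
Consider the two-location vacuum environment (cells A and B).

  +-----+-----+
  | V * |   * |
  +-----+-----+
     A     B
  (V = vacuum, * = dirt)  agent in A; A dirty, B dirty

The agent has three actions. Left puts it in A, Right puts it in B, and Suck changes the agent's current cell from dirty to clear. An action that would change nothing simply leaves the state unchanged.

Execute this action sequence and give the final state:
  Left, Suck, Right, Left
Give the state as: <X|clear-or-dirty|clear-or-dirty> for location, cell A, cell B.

[1] after Left: <A|dirty|dirty>
[2] after Suck: <A|clear|dirty>
[3] after Right: <B|clear|dirty>
[4] after Left: <A|clear|dirty>

<A|clear|dirty>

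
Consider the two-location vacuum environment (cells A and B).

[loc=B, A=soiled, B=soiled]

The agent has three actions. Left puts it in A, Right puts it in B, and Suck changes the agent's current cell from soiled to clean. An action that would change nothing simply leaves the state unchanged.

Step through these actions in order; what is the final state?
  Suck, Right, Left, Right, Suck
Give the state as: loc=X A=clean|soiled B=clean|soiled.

Suck (#1): loc=B A=soiled B=clean
Right (#2): loc=B A=soiled B=clean
Left (#3): loc=A A=soiled B=clean
Right (#4): loc=B A=soiled B=clean
Suck (#5): loc=B A=soiled B=clean

loc=B A=soiled B=clean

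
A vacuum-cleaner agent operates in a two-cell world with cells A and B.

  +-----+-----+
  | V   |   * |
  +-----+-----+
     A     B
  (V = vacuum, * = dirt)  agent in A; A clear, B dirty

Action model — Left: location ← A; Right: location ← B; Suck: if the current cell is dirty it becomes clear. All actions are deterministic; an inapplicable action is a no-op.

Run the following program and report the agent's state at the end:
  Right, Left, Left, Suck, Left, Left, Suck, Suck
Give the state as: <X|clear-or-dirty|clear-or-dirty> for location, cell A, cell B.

[1] after Right: <B|clear|dirty>
[2] after Left: <A|clear|dirty>
[3] after Left: <A|clear|dirty>
[4] after Suck: <A|clear|dirty>
[5] after Left: <A|clear|dirty>
[6] after Left: <A|clear|dirty>
[7] after Suck: <A|clear|dirty>
[8] after Suck: <A|clear|dirty>

<A|clear|dirty>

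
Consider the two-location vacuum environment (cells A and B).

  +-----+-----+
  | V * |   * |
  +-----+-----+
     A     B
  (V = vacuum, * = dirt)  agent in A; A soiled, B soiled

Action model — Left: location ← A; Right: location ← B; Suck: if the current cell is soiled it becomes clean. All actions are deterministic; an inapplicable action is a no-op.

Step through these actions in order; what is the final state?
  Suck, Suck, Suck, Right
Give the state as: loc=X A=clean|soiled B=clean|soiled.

loc=B A=clean B=soiled

1) do Suck; now loc=A A=clean B=soiled
2) do Suck; now loc=A A=clean B=soiled
3) do Suck; now loc=A A=clean B=soiled
4) do Right; now loc=B A=clean B=soiled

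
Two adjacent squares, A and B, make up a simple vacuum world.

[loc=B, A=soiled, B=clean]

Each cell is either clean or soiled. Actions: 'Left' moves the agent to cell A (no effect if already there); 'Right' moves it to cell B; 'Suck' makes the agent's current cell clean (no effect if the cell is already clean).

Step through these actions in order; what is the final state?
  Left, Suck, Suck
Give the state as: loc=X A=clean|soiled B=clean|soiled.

loc=A A=clean B=clean

1. Left → loc=A A=soiled B=clean
2. Suck → loc=A A=clean B=clean
3. Suck → loc=A A=clean B=clean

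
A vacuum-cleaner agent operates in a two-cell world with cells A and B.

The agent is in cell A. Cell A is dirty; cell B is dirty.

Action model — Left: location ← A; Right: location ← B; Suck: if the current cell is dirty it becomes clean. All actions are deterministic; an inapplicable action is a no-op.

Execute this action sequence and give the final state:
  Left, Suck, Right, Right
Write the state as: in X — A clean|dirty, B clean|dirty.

in B — A clean, B dirty

[1] after Left: in A — A dirty, B dirty
[2] after Suck: in A — A clean, B dirty
[3] after Right: in B — A clean, B dirty
[4] after Right: in B — A clean, B dirty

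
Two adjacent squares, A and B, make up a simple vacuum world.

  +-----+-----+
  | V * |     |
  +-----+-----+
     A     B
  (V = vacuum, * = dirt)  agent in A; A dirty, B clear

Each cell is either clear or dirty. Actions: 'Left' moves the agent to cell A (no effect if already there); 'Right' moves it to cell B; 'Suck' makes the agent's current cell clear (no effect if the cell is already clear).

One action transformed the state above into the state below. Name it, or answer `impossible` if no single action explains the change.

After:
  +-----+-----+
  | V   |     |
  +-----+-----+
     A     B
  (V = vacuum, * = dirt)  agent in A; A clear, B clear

Suck

try  Left: <A|dirty|clear>
try Right: <B|dirty|clear>
try  Suck: <A|clear|clear>  ← match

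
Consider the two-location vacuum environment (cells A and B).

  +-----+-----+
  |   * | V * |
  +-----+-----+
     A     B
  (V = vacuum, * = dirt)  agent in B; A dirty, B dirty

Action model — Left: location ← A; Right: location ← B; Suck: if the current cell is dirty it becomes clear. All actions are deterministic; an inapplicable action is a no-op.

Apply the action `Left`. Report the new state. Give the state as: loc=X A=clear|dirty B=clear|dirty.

start: loc=B A=dirty B=dirty
t=1 Left ⇒ loc=A A=dirty B=dirty

loc=A A=dirty B=dirty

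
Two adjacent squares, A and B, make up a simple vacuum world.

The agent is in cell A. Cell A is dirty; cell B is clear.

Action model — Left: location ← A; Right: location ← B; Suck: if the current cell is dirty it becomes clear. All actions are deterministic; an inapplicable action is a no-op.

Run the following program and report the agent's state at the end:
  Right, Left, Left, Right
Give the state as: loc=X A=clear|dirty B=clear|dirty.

step 1/4 (Right): loc=B A=dirty B=clear
step 2/4 (Left): loc=A A=dirty B=clear
step 3/4 (Left): loc=A A=dirty B=clear
step 4/4 (Right): loc=B A=dirty B=clear

loc=B A=dirty B=clear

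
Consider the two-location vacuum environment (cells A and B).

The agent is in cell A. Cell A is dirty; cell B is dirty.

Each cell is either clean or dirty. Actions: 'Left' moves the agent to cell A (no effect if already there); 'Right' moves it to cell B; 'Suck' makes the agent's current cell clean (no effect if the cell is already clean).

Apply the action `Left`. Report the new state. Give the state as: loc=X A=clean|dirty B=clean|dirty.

loc=A A=dirty B=dirty

start: loc=A A=dirty B=dirty
Left (#1): loc=A A=dirty B=dirty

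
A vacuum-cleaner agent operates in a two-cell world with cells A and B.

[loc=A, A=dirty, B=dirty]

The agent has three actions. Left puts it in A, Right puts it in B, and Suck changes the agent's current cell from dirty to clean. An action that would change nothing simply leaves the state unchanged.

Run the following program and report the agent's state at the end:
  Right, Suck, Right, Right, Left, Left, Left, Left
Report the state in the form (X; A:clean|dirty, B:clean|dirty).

Right (#1): (B; A:dirty, B:dirty)
Suck (#2): (B; A:dirty, B:clean)
Right (#3): (B; A:dirty, B:clean)
Right (#4): (B; A:dirty, B:clean)
Left (#5): (A; A:dirty, B:clean)
Left (#6): (A; A:dirty, B:clean)
Left (#7): (A; A:dirty, B:clean)
Left (#8): (A; A:dirty, B:clean)

(A; A:dirty, B:clean)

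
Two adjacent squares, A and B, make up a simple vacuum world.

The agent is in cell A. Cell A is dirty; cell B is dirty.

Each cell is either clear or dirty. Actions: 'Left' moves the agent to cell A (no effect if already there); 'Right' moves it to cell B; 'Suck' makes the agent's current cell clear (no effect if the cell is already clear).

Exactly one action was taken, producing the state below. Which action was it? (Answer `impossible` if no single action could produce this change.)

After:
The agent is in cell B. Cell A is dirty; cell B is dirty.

try  Left: <A|dirty|dirty>
try Right: <B|dirty|dirty>  ← match
try  Suck: <A|clear|dirty>

Right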